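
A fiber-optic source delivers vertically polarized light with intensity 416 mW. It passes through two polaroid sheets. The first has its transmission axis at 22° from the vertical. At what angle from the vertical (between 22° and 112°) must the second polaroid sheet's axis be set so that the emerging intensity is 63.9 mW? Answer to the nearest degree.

θ ≈ 87°

I₁ = I₀ cos²(22° − 0°) = I₀ cos²(22°) = 0.8597 I₀.
Target fraction: 63.9 / 416 mW = 0.1536 of I₀.
Need I₂/I₀ = 0.1536, so cos²(θ − 22°) = 0.1536 / 0.8597 = 0.1787.
θ − 22° = arccos(√0.1787) = 65.0°, giving θ ≈ 22 + 65.0 = 87.0°.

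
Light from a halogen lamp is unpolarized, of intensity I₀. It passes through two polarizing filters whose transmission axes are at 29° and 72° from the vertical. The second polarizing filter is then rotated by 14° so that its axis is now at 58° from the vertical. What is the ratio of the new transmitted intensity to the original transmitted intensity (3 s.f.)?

I_new/I_old ≈ 1.43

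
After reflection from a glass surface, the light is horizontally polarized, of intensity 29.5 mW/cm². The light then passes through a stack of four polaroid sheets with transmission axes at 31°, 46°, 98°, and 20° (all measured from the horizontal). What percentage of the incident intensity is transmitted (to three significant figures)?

I₁ = 29.5 mW/cm² · cos²(31°) = 21.67 mW/cm².
I₂ = I₁ · cos²(15°) = 21.67 · 0.933 = 20.22 mW/cm².
I₃ = I₂ · cos²(52°) = 20.22 · 0.379 = 7.665 mW/cm².
I₄ = I₃ · cos²(78°) = 7.665 · 0.04323 = 0.3313 mW/cm².
That is 1.123% of the incident intensity.

≈ 1.12%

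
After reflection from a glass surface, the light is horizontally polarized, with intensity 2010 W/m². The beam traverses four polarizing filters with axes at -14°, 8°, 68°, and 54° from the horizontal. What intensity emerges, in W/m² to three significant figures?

I ≈ 383 W/m²

By Malus's law, I₁ = 2010 W/m² · cos²(14°) = 1892 W/m².
I₂ = I₁ · cos²(22°) = 1892 · 0.8597 = 1627 W/m².
I₃ = I₂ · cos²(60°) = 1627 · 0.25 = 406.7 W/m².
I₄ = I₃ · cos²(14°) = 406.7 · 0.9415 = 382.9 W/m².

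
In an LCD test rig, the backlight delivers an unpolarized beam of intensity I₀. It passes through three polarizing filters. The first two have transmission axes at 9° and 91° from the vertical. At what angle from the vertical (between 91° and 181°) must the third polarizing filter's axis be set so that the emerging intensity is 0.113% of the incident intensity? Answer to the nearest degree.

θ ≈ 161°

Unpolarized light through the first polarizer → I₁ = ½ I₀, now polarized at 9°.
I₂ = I₁ cos²(91° − 9°) = 0.5 I₀ · cos²(82°) = 0.009685 I₀.
Need I₃/I₀ = 0.00113, so cos²(θ − 91°) = 0.00113 / 0.009685 = 0.1167.
θ − 91° = arccos(√0.1167) = 70.0°, giving θ ≈ 91 + 70.0 = 161.0°.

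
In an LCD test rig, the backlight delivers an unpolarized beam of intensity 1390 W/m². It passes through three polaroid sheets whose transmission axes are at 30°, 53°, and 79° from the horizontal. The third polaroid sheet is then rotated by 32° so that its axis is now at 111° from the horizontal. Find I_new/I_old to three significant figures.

Before rotation:
Unpolarized light through the first polarizer → I₁ = ½ I₀, now polarized at 30°.
I₂ = I₁ cos²(53° − 30°) = 0.5 I₀ · cos²(23°) = 0.4237 I₀.
I₃ = I₂ cos²(79° − 53°) = 0.4237 I₀ · cos²(26°) = 0.3422 I₀.
After rotation:
Unpolarized light through the first polarizer → I₁ = ½ I₀, now polarized at 30°.
I₂ = I₁ cos²(53° − 30°) = 0.5 I₀ · cos²(23°) = 0.4237 I₀.
I₃ = I₂ cos²(111° − 53°) = 0.4237 I₀ · cos²(58°) = 0.119 I₀.
Ratio = 0.119 / 0.3422 = 0.3476.

I_new/I_old ≈ 0.348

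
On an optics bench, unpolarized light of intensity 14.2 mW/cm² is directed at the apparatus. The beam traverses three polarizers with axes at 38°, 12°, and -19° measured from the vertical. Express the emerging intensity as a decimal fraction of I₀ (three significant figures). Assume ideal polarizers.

Unpolarized light through the first polarizer → I₁ = 14.2 mW/cm²/2 = 7.1 mW/cm², polarized at 38°.
I₂ = I₁ · cos²(26°) = 7.1 · 0.8078 = 5.736 mW/cm².
I₃ = I₂ · cos²(31°) = 5.736 · 0.7347 = 4.214 mW/cm².
Transmitted fraction = 0.2968.

I/I₀ ≈ 0.297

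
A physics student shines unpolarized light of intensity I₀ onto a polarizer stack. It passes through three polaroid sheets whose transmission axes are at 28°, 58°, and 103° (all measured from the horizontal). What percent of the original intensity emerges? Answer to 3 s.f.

Unpolarized light through the first polarizer → I₁ = ½ I₀, now polarized at 28°.
I₂ = I₁ cos²(58° − 28°) = 0.5 I₀ · cos²(30°) = 0.375 I₀.
I₃ = I₂ cos²(103° − 58°) = 0.375 I₀ · cos²(45°) = 0.1875 I₀.
That is 18.75% of the incident intensity.

≈ 18.8%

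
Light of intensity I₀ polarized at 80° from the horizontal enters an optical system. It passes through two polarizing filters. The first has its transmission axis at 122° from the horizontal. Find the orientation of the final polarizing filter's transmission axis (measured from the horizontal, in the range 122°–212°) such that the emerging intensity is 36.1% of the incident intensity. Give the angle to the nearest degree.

θ ≈ 158°

I₁ = I₀ cos²(122° − 80°) = I₀ cos²(42°) = 0.5523 I₀.
Need I₂/I₀ = 0.361, so cos²(θ − 122°) = 0.361 / 0.5523 = 0.6537.
θ − 122° = arccos(√0.6537) = 36.1°, giving θ ≈ 122 + 36.1 = 158.1°.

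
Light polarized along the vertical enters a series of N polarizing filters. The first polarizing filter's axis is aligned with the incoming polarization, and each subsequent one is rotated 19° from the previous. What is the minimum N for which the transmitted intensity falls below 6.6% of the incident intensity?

N = 26

First polarizer is aligned with the polarization: full transmission.
Each further stage multiplies by cos²(19°) = 0.894.
After N polarizers: T = 0.894^(N−1). Require T < 0.066 ⇒ N−1 > ln(0.066)/ln(0.894) = 24.26, so N−1 ≥ 25 and N = 26.
Check: N=26 gives T = 0.06074 < 0.066; N=25 gives T = 0.06795.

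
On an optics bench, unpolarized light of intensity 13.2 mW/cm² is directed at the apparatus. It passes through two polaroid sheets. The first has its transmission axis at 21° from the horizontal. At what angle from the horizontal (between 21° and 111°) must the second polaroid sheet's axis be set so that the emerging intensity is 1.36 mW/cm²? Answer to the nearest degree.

θ ≈ 84°

Unpolarized light through the first polarizer → I₁ = ½ I₀, now polarized at 21°.
Target fraction: 1.36 / 13.2 mW/cm² = 0.103 of I₀.
Need I₂/I₀ = 0.103, so cos²(θ − 21°) = 0.103 / 0.5 = 0.2061.
θ − 21° = arccos(√0.2061) = 63.0°, giving θ ≈ 21 + 63.0 = 84.0°.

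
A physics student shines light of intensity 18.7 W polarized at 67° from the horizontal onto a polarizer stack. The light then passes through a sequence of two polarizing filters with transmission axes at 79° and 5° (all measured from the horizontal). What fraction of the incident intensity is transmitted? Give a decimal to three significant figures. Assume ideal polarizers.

I₁ = 18.7 W · cos²(12°) = 17.89 W.
I₂ = I₁ · cos²(74°) = 17.89 · 0.07598 = 1.359 W.
Transmitted fraction = 0.07269.

I/I₀ ≈ 0.0727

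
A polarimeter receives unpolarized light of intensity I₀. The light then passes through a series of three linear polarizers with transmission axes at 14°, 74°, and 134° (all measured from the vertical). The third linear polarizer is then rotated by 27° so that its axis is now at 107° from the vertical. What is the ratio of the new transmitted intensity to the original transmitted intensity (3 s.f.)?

I_new/I_old ≈ 2.81

Before rotation:
Unpolarized light through the first polarizer → I₁ = ½ I₀, now polarized at 14°.
I₂ = I₁ cos²(74° − 14°) = 0.5 I₀ · cos²(60°) = 0.125 I₀.
I₃ = I₂ cos²(134° − 74°) = 0.125 I₀ · cos²(60°) = 0.03125 I₀.
After rotation:
Unpolarized light through the first polarizer → I₁ = ½ I₀, now polarized at 14°.
I₂ = I₁ cos²(74° − 14°) = 0.5 I₀ · cos²(60°) = 0.125 I₀.
I₃ = I₂ cos²(107° − 74°) = 0.125 I₀ · cos²(33°) = 0.08792 I₀.
Ratio = 0.08792 / 0.03125 = 2.813.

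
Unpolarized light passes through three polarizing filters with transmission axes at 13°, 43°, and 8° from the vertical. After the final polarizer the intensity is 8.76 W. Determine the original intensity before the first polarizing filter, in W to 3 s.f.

I₀ ≈ 34.8 W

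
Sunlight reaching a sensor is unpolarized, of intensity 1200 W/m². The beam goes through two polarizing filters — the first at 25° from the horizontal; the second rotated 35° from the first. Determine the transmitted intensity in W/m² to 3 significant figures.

I ≈ 403 W/m²

Unpolarized light through the first polarizer → I₁ = 1200 W/m²/2 = 600 W/m², polarized at 25°.
I₂ = I₁ · cos²(35°) = 600 · 0.671 = 402.6 W/m².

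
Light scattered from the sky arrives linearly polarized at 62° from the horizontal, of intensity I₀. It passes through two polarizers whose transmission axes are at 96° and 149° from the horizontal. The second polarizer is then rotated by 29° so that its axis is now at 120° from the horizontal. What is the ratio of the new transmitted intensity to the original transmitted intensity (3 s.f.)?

I_new/I_old ≈ 2.30

Before rotation:
By Malus's law, I₁ = I₀ cos²(96° − 62°) = I₀ cos²(34°) = 0.6873 I₀.
I₂ = I₁ cos²(149° − 96°) = 0.6873 I₀ · cos²(53°) = 0.2489 I₀.
After rotation:
I₁ = I₀ cos²(96° − 62°) = I₀ cos²(34°) = 0.6873 I₀.
I₂ = I₁ cos²(120° − 96°) = 0.6873 I₀ · cos²(24°) = 0.5736 I₀.
Ratio = 0.5736 / 0.2489 = 2.304.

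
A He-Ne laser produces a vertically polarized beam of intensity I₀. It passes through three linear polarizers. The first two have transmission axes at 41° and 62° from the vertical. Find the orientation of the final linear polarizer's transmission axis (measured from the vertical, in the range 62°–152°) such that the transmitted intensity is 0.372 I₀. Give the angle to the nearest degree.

I₁ = I₀ cos²(41° − 0°) = I₀ cos²(41°) = 0.5696 I₀.
I₂ = I₁ cos²(62° − 41°) = 0.5696 I₀ · cos²(21°) = 0.4964 I₀.
Need I₃/I₀ = 0.372, so cos²(θ − 62°) = 0.372 / 0.4964 = 0.7493.
θ − 62° = arccos(√0.7493) = 30.0°, giving θ ≈ 62 + 30.0 = 92.0°.

θ ≈ 92°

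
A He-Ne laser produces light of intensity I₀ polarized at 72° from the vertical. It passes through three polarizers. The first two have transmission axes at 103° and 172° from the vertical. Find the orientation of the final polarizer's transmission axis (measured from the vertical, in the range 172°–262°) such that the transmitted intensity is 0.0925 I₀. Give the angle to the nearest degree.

I₁ = I₀ cos²(103° − 72°) = I₀ cos²(31°) = 0.7347 I₀.
I₂ = I₁ cos²(172° − 103°) = 0.7347 I₀ · cos²(69°) = 0.09436 I₀.
Need I₃/I₀ = 0.0925, so cos²(θ − 172°) = 0.0925 / 0.09436 = 0.9803.
θ − 172° = arccos(√0.9803) = 8.1°, giving θ ≈ 172 + 8.1 = 180.1°.

θ ≈ 180°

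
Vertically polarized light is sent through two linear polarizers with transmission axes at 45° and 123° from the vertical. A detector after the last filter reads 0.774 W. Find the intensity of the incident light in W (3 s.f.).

I₀ ≈ 35.8 W

I₁ = I₀ cos²(45° − 0°) = I₀ cos²(45°) = 0.5 I₀.
I₂ = I₁ cos²(123° − 45°) = 0.5 I₀ · cos²(78°) = 0.02161 I₀.
So 0.774 W = 0.02161 I₀, giving I₀ = 0.774/0.02161 = 35.81 W.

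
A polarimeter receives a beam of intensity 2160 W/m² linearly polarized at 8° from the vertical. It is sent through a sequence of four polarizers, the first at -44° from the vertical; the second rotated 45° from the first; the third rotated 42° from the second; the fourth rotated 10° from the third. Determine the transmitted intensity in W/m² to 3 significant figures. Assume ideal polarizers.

I₁ = 2160 W/m² · cos²(52°) = 818.7 W/m².
I₂ = I₁ · cos²(45°) = 818.7 · 0.5 = 409.4 W/m².
I₃ = I₂ · cos²(42°) = 409.4 · 0.5523 = 226.1 W/m².
I₄ = I₃ · cos²(10°) = 226.1 · 0.9698 = 219.3 W/m².

I ≈ 219 W/m²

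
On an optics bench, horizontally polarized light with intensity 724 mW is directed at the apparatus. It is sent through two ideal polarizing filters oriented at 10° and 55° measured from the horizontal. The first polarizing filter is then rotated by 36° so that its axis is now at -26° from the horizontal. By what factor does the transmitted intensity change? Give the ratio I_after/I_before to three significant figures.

Before rotation:
I₁ = I₀ cos²(10° − 0°) = I₀ cos²(10°) = 0.9698 I₀.
I₂ = I₁ cos²(55° − 10°) = 0.9698 I₀ · cos²(45°) = 0.4849 I₀.
After rotation:
I₁ = I₀ cos²(-26° − 0°) = I₀ cos²(26°) = 0.8078 I₀.
I₂ = I₁ cos²(55° + 26°) = 0.8078 I₀ · cos²(81°) = 0.01977 I₀.
Ratio = 0.01977 / 0.4849 = 0.04077.

I_new/I_old ≈ 0.0408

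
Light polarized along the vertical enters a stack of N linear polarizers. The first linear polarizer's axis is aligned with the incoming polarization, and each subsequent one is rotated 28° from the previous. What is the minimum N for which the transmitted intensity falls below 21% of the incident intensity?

N = 8

First polarizer is aligned with the polarization: full transmission.
Each further stage multiplies by cos²(28°) = 0.7796.
After N polarizers: T = 0.7796^(N−1). Require T < 0.21 ⇒ N−1 > ln(0.21)/ln(0.7796) = 6.27, so N−1 ≥ 7 and N = 8.
Check: N=8 gives T = 0.175 < 0.21; N=7 gives T = 0.2245.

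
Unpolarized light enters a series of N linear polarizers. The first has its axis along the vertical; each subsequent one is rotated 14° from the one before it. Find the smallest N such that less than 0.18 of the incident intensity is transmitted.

N = 18

First polarizer halves the unpolarized light: factor 1/2.
Each further stage multiplies by cos²(14°) = 0.9415.
After N polarizers: T = 0.5·0.9415^(N−1). Require T < 0.18 ⇒ N−1 > ln(0.18/0.5)/ln(0.9415) = 16.94, so N−1 ≥ 17 and N = 18.
Check: N=18 gives T = 0.1794 < 0.18; N=17 gives T = 0.1905.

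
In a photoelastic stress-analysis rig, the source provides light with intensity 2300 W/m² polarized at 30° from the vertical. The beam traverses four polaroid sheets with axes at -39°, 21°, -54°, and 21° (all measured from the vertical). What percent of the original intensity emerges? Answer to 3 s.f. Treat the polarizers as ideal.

By Malus's law, I₁ = 2300 W/m² · cos²(69°) = 295.4 W/m².
I₂ = I₁ · cos²(60°) = 295.4 · 0.25 = 73.85 W/m².
I₃ = I₂ · cos²(75°) = 73.85 · 0.06699 = 4.947 W/m².
I₄ = I₃ · cos²(75°) = 4.947 · 0.06699 = 0.3314 W/m².
That is 0.01441% of the incident intensity.

≈ 0.0144%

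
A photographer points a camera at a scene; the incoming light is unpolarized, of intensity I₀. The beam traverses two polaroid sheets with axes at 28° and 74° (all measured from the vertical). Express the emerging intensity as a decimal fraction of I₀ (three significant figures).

≈ 0.241 I₀

Unpolarized light through the first polarizer → I₁ = ½ I₀, now polarized at 28°.
I₂ = I₁ cos²(74° − 28°) = 0.5 I₀ · cos²(46°) = 0.2413 I₀.
Transmitted fraction = 0.2413.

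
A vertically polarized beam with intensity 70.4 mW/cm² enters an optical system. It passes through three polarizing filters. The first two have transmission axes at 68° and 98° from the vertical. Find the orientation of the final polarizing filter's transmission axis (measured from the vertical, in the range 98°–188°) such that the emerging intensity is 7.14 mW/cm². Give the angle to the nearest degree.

By Malus's law, I₁ = I₀ cos²(68° − 0°) = I₀ cos²(68°) = 0.1403 I₀.
I₂ = I₁ cos²(98° − 68°) = 0.1403 I₀ · cos²(30°) = 0.1052 I₀.
Target fraction: 7.14 / 70.4 mW/cm² = 0.1014 of I₀.
Need I₃/I₀ = 0.1014, so cos²(θ − 98°) = 0.1014 / 0.1052 = 0.9636.
θ − 98° = arccos(√0.9636) = 11.0°, giving θ ≈ 98 + 11.0 = 109.0°.

θ ≈ 109°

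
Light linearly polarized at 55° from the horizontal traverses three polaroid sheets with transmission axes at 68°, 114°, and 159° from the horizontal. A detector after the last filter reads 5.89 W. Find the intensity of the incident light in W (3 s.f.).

I₁ = I₀ cos²(68° − 55°) = I₀ cos²(13°) = 0.9494 I₀.
I₂ = I₁ cos²(114° − 68°) = 0.9494 I₀ · cos²(46°) = 0.4581 I₀.
I₃ = I₂ cos²(159° − 114°) = 0.4581 I₀ · cos²(45°) = 0.2291 I₀.
So 5.89 W = 0.2291 I₀, giving I₀ = 5.89/0.2291 = 25.71 W.

I₀ ≈ 25.7 W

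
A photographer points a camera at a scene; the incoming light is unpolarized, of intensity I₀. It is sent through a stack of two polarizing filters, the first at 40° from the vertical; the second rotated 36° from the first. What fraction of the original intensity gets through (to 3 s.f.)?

≈ 0.327 I₀

Unpolarized light through the first polarizer → I₁ = ½ I₀, now polarized at 40°.
I₂ = I₁ cos²(36°) = 0.5 · 0.6545 I₀ = 0.3273 I₀.
Transmitted fraction = 0.3273.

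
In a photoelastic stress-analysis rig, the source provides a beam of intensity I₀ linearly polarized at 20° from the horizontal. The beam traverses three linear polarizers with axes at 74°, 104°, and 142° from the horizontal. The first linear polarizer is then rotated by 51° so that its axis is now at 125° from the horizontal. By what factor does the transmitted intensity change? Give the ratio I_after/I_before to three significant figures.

Before rotation:
I₁ = I₀ cos²(74° − 20°) = I₀ cos²(54°) = 0.3455 I₀.
I₂ = I₁ cos²(104° − 74°) = 0.3455 I₀ · cos²(30°) = 0.2591 I₀.
I₃ = I₂ cos²(142° − 104°) = 0.2591 I₀ · cos²(38°) = 0.1609 I₀.
After rotation:
I₁ = I₀ cos²(125° − 20°) = I₀ cos²(75°) = 0.06699 I₀.
I₂ = I₁ cos²(104° − 125°) = 0.06699 I₀ · cos²(21°) = 0.05838 I₀.
I₃ = I₂ cos²(142° − 104°) = 0.05838 I₀ · cos²(38°) = 0.03625 I₀.
Ratio = 0.03625 / 0.1609 = 0.2253.

I_new/I_old ≈ 0.225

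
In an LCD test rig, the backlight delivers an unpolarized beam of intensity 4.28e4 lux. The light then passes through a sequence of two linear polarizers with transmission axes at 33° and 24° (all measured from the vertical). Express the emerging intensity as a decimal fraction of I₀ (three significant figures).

Unpolarized light through the first polarizer → I₁ = 4.28e4 lux/2 = 2.14e+04 lux, polarized at 33°.
I₂ = I₁ · cos²(9°) = 2.14e+04 · 0.9755 = 2.088e+04 lux.
Transmitted fraction = 0.4878.

I/I₀ ≈ 0.488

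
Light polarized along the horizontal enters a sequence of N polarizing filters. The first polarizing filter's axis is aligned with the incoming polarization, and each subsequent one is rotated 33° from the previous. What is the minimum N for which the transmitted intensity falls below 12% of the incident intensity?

N = 8

First polarizer is aligned with the polarization: full transmission.
Each further stage multiplies by cos²(33°) = 0.7034.
After N polarizers: T = 0.7034^(N−1). Require T < 0.12 ⇒ N−1 > ln(0.12)/ln(0.7034) = 6.03, so N−1 ≥ 7 and N = 8.
Check: N=8 gives T = 0.08517 < 0.12; N=7 gives T = 0.1211.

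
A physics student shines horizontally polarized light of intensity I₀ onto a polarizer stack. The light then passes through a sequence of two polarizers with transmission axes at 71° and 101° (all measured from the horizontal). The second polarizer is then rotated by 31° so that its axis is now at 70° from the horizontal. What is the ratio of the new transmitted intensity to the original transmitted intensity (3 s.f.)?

I_new/I_old ≈ 1.33

Before rotation:
I₁ = I₀ cos²(71° − 0°) = I₀ cos²(71°) = 0.106 I₀.
I₂ = I₁ cos²(101° − 71°) = 0.106 I₀ · cos²(30°) = 0.0795 I₀.
After rotation:
I₁ = I₀ cos²(71° − 0°) = I₀ cos²(71°) = 0.106 I₀.
I₂ = I₁ cos²(70° − 71°) = 0.106 I₀ · cos²(1°) = 0.106 I₀.
Ratio = 0.106 / 0.0795 = 1.333.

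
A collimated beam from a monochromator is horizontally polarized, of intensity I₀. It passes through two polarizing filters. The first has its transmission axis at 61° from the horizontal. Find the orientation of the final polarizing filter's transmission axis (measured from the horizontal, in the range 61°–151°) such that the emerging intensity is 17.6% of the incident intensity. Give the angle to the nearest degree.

θ ≈ 91°

I₁ = I₀ cos²(61° − 0°) = I₀ cos²(61°) = 0.235 I₀.
Need I₂/I₀ = 0.176, so cos²(θ − 61°) = 0.176 / 0.235 = 0.7488.
θ − 61° = arccos(√0.7488) = 30.1°, giving θ ≈ 61 + 30.1 = 91.1°.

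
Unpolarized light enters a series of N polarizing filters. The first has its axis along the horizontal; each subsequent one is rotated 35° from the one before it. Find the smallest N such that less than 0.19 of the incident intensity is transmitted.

N = 4

First polarizer halves the unpolarized light: factor 1/2.
Each further stage multiplies by cos²(35°) = 0.671.
After N polarizers: T = 0.5·0.671^(N−1). Require T < 0.19 ⇒ N−1 > ln(0.19/0.5)/ln(0.671) = 2.43, so N−1 ≥ 3 and N = 4.
Check: N=4 gives T = 0.1511 < 0.19; N=3 gives T = 0.2251.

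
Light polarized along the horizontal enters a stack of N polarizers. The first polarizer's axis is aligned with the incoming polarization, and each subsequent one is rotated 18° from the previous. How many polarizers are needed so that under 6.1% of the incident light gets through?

N = 29

First polarizer is aligned with the polarization: full transmission.
Each further stage multiplies by cos²(18°) = 0.9045.
After N polarizers: T = 0.9045^(N−1). Require T < 0.061 ⇒ N−1 > ln(0.061)/ln(0.9045) = 27.87, so N−1 ≥ 28 and N = 29.
Check: N=29 gives T = 0.06019 < 0.061; N=28 gives T = 0.06655.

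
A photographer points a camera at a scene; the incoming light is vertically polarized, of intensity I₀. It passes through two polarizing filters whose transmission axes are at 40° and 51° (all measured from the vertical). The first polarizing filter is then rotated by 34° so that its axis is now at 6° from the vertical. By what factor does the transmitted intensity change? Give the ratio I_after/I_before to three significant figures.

Before rotation:
By Malus's law, I₁ = I₀ cos²(40° − 0°) = I₀ cos²(40°) = 0.5868 I₀.
I₂ = I₁ cos²(51° − 40°) = 0.5868 I₀ · cos²(11°) = 0.5655 I₀.
After rotation:
I₁ = I₀ cos²(6° − 0°) = I₀ cos²(6°) = 0.9891 I₀.
I₂ = I₁ cos²(51° − 6°) = 0.9891 I₀ · cos²(45°) = 0.4945 I₀.
Ratio = 0.4945 / 0.5655 = 0.8746.

I_new/I_old ≈ 0.875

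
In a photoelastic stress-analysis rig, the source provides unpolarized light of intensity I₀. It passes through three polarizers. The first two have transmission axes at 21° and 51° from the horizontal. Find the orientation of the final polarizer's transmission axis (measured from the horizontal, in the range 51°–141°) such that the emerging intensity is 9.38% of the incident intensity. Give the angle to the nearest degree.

θ ≈ 111°

Unpolarized light through the first polarizer → I₁ = ½ I₀, now polarized at 21°.
I₂ = I₁ cos²(51° − 21°) = 0.5 I₀ · cos²(30°) = 0.375 I₀.
Need I₃/I₀ = 0.0938, so cos²(θ − 51°) = 0.0938 / 0.375 = 0.2501.
θ − 51° = arccos(√0.2501) = 60.0°, giving θ ≈ 51 + 60.0 = 111.0°.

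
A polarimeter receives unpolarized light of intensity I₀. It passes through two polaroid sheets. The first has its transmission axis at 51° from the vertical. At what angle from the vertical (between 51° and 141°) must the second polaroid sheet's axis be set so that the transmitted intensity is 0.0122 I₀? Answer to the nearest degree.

Unpolarized light through the first polarizer → I₁ = ½ I₀, now polarized at 51°.
Need I₂/I₀ = 0.0122, so cos²(θ − 51°) = 0.0122 / 0.5 = 0.0244.
θ − 51° = arccos(√0.0244) = 81.0°, giving θ ≈ 51 + 81.0 = 132.0°.

θ ≈ 132°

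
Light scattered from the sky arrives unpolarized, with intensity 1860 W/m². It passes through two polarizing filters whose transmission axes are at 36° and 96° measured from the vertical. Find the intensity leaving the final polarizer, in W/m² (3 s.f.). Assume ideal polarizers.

I ≈ 233 W/m²

Unpolarized light through the first polarizer → I₁ = 1860 W/m²/2 = 930 W/m², polarized at 36°.
I₂ = I₁ · cos²(60°) = 930 · 0.25 = 232.5 W/m².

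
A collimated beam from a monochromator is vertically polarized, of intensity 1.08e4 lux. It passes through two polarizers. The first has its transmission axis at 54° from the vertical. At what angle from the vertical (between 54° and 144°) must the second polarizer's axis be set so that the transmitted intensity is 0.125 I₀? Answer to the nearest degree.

By Malus's law, I₁ = I₀ cos²(54° − 0°) = I₀ cos²(54°) = 0.3455 I₀.
Need I₂/I₀ = 0.125, so cos²(θ − 54°) = 0.125 / 0.3455 = 0.3618.
θ − 54° = arccos(√0.3618) = 53.0°, giving θ ≈ 54 + 53.0 = 107.0°.

θ ≈ 107°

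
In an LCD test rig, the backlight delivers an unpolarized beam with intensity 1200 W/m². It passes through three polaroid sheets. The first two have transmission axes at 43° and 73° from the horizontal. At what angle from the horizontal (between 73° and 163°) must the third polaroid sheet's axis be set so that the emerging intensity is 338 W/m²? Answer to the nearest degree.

θ ≈ 103°

Unpolarized light through the first polarizer → I₁ = ½ I₀, now polarized at 43°.
I₂ = I₁ cos²(73° − 43°) = 0.5 I₀ · cos²(30°) = 0.375 I₀.
Target fraction: 338 / 1200 W/m² = 0.2817 of I₀.
Need I₃/I₀ = 0.2817, so cos²(θ − 73°) = 0.2817 / 0.375 = 0.7511.
θ − 73° = arccos(√0.7511) = 29.9°, giving θ ≈ 73 + 29.9 = 102.9°.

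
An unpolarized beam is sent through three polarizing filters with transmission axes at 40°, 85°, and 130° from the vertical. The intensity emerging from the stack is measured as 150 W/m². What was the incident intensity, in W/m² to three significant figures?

Unpolarized light through the first polarizer → I₁ = ½ I₀, now polarized at 40°.
I₂ = I₁ cos²(85° − 40°) = 0.5 I₀ · cos²(45°) = 0.25 I₀.
I₃ = I₂ cos²(130° − 85°) = 0.25 I₀ · cos²(45°) = 0.125 I₀.
So 150 W/m² = 0.125 I₀, giving I₀ = 150/0.125 = 1200 W/m².

I₀ ≈ 1200 W/m²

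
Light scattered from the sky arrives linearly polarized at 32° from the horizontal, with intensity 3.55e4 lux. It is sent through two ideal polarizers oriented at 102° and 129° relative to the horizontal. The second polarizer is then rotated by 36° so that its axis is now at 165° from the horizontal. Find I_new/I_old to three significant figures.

Before rotation:
I₁ = I₀ cos²(102° − 32°) = I₀ cos²(70°) = 0.117 I₀.
I₂ = I₁ cos²(129° − 102°) = 0.117 I₀ · cos²(27°) = 0.09287 I₀.
After rotation:
I₁ = I₀ cos²(102° − 32°) = I₀ cos²(70°) = 0.117 I₀.
I₂ = I₁ cos²(165° − 102°) = 0.117 I₀ · cos²(63°) = 0.02411 I₀.
Ratio = 0.02411 / 0.09287 = 0.2596.

I_new/I_old ≈ 0.260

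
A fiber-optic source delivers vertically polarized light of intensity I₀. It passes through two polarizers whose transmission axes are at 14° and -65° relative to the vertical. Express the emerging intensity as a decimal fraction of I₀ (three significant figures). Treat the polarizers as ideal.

I₁ = I₀ cos²(14° − 0°) = I₀ cos²(14°) = 0.9415 I₀.
I₂ = I₁ cos²(-65° − 14°) = 0.9415 I₀ · cos²(79°) = 0.03428 I₀.
Transmitted fraction = 0.03428.

≈ 0.0343 I₀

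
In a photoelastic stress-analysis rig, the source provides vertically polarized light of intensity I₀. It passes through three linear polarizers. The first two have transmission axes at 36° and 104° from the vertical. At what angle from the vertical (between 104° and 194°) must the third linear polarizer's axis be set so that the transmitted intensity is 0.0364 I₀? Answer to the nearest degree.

By Malus's law, I₁ = I₀ cos²(36° − 0°) = I₀ cos²(36°) = 0.6545 I₀.
I₂ = I₁ cos²(104° − 36°) = 0.6545 I₀ · cos²(68°) = 0.09185 I₀.
Need I₃/I₀ = 0.0364, so cos²(θ − 104°) = 0.0364 / 0.09185 = 0.3963.
θ − 104° = arccos(√0.3963) = 51.0°, giving θ ≈ 104 + 51.0 = 155.0°.

θ ≈ 155°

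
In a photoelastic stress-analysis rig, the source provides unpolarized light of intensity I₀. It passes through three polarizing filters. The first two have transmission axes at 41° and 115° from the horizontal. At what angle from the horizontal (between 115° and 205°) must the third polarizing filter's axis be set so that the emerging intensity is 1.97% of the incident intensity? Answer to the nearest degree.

Unpolarized light through the first polarizer → I₁ = ½ I₀, now polarized at 41°.
I₂ = I₁ cos²(115° − 41°) = 0.5 I₀ · cos²(74°) = 0.03799 I₀.
Need I₃/I₀ = 0.0197, so cos²(θ − 115°) = 0.0197 / 0.03799 = 0.5186.
θ − 115° = arccos(√0.5186) = 43.9°, giving θ ≈ 115 + 43.9 = 158.9°.

θ ≈ 159°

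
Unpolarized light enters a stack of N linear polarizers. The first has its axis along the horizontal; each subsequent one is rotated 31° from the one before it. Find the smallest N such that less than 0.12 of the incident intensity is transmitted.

N = 6

First polarizer halves the unpolarized light: factor 1/2.
Each further stage multiplies by cos²(31°) = 0.7347.
After N polarizers: T = 0.5·0.7347^(N−1). Require T < 0.12 ⇒ N−1 > ln(0.12/0.5)/ln(0.7347) = 4.63, so N−1 ≥ 5 and N = 6.
Check: N=6 gives T = 0.1071 < 0.12; N=5 gives T = 0.1457.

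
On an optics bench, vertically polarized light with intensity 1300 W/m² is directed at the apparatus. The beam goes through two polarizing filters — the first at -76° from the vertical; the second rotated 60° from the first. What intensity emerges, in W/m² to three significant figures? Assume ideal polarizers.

By Malus's law, I₁ = 1300 W/m² · cos²(76°) = 76.08 W/m².
I₂ = I₁ · cos²(60°) = 76.08 · 0.25 = 19.02 W/m².

I ≈ 19.0 W/m²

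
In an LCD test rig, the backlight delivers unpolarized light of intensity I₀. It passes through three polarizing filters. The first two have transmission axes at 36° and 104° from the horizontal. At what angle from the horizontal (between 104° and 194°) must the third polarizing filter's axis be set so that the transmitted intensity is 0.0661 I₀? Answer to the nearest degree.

θ ≈ 118°

Unpolarized light through the first polarizer → I₁ = ½ I₀, now polarized at 36°.
I₂ = I₁ cos²(104° − 36°) = 0.5 I₀ · cos²(68°) = 0.07017 I₀.
Need I₃/I₀ = 0.0661, so cos²(θ − 104°) = 0.0661 / 0.07017 = 0.9421.
θ − 104° = arccos(√0.9421) = 13.9°, giving θ ≈ 104 + 13.9 = 117.9°.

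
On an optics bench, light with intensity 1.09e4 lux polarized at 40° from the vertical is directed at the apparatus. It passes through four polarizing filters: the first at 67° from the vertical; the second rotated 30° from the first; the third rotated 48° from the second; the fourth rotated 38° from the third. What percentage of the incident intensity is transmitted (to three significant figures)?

≈ 16.6%

By Malus's law, I₁ = 1.09e4 lux · cos²(27°) = 8653 lux.
I₂ = I₁ · cos²(30°) = 8653 · 0.75 = 6490 lux.
I₃ = I₂ · cos²(48°) = 6490 · 0.4477 = 2906 lux.
I₄ = I₃ · cos²(38°) = 2906 · 0.621 = 1804 lux.
That is 16.55% of the incident intensity.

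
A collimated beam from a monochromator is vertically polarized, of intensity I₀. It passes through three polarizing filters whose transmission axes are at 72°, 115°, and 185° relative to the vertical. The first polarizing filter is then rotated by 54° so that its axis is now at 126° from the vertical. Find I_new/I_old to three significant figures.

Before rotation:
I₁ = I₀ cos²(72° − 0°) = I₀ cos²(72°) = 0.09549 I₀.
I₂ = I₁ cos²(115° − 72°) = 0.09549 I₀ · cos²(43°) = 0.05108 I₀.
I₃ = I₂ cos²(185° − 115°) = 0.05108 I₀ · cos²(70°) = 0.005975 I₀.
After rotation:
I₁ = I₀ cos²(126° − 0°) = I₀ cos²(54°) = 0.3455 I₀.
I₂ = I₁ cos²(115° − 126°) = 0.3455 I₀ · cos²(11°) = 0.3329 I₀.
I₃ = I₂ cos²(185° − 115°) = 0.3329 I₀ · cos²(70°) = 0.03894 I₀.
Ratio = 0.03894 / 0.005975 = 6.518.

I_new/I_old ≈ 6.52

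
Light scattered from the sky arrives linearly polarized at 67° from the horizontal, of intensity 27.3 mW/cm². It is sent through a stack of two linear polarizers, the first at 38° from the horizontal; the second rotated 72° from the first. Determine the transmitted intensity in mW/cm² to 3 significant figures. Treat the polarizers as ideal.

By Malus's law, I₁ = 27.3 mW/cm² · cos²(29°) = 20.88 mW/cm².
I₂ = I₁ · cos²(72°) = 20.88 · 0.09549 = 1.994 mW/cm².

I ≈ 1.99 mW/cm²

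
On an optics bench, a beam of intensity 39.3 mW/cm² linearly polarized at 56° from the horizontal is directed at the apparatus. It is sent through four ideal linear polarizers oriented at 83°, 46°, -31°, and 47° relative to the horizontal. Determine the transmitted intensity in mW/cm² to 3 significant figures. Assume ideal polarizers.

I₁ = 39.3 mW/cm² · cos²(27°) = 31.2 mW/cm².
I₂ = I₁ · cos²(37°) = 31.2 · 0.6378 = 19.9 mW/cm².
I₃ = I₂ · cos²(77°) = 19.9 · 0.0506 = 1.007 mW/cm².
I₄ = I₃ · cos²(78°) = 1.007 · 0.04323 = 0.04353 mW/cm².

I ≈ 0.0435 mW/cm²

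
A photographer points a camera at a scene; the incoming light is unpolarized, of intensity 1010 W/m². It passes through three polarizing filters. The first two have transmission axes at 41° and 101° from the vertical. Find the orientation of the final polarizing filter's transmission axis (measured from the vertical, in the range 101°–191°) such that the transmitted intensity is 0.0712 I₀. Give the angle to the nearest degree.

θ ≈ 142°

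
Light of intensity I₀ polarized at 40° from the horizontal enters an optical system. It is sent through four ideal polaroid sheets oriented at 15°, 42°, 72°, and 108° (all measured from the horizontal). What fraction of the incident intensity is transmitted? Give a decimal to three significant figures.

I₁ = I₀ cos²(15° − 40°) = I₀ cos²(25°) = 0.8214 I₀.
I₂ = I₁ cos²(42° − 15°) = 0.8214 I₀ · cos²(27°) = 0.6521 I₀.
I₃ = I₂ cos²(72° − 42°) = 0.6521 I₀ · cos²(30°) = 0.4891 I₀.
I₄ = I₃ cos²(108° − 72°) = 0.4891 I₀ · cos²(36°) = 0.3201 I₀.
Transmitted fraction = 0.3201.

≈ 0.320 I₀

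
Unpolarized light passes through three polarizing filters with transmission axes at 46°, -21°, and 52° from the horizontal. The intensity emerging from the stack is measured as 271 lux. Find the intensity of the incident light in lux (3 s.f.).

Unpolarized light through the first polarizer → I₁ = ½ I₀, now polarized at 46°.
I₂ = I₁ cos²(-21° − 46°) = 0.5 I₀ · cos²(67°) = 0.07634 I₀.
I₃ = I₂ cos²(52° + 21°) = 0.07634 I₀ · cos²(73°) = 0.006525 I₀.
So 271 lux = 0.006525 I₀, giving I₀ = 271/0.006525 = 4.153e+04 lux.

I₀ ≈ 4.15e4 lux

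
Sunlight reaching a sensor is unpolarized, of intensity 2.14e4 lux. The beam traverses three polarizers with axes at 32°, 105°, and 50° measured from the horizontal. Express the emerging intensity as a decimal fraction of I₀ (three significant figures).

I/I₀ ≈ 0.0141

Unpolarized light through the first polarizer → I₁ = 2.14e4 lux/2 = 1.07e+04 lux, polarized at 32°.
I₂ = I₁ · cos²(73°) = 1.07e+04 · 0.08548 = 914.6 lux.
I₃ = I₂ · cos²(55°) = 914.6 · 0.329 = 300.9 lux.
Transmitted fraction = 0.01406.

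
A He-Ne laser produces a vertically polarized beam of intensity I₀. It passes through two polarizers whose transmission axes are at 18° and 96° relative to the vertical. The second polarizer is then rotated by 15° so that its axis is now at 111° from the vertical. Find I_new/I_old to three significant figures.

I_new/I_old ≈ 0.0634

Before rotation:
I₁ = I₀ cos²(18° − 0°) = I₀ cos²(18°) = 0.9045 I₀.
I₂ = I₁ cos²(96° − 18°) = 0.9045 I₀ · cos²(78°) = 0.0391 I₀.
After rotation:
I₁ = I₀ cos²(18° − 0°) = I₀ cos²(18°) = 0.9045 I₀.
Angle between axes 1 and 2: 87°. I₂ = 0.9045 I₀ · cos²(87°) = 0.002477 I₀.
Ratio = 0.002477 / 0.0391 = 0.06336.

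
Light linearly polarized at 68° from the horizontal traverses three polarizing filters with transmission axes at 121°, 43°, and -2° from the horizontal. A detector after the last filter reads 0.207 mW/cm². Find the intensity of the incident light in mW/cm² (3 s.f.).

I₀ ≈ 26.4 mW/cm²

By Malus's law, I₁ = I₀ cos²(121° − 68°) = I₀ cos²(53°) = 0.3622 I₀.
I₂ = I₁ cos²(43° − 121°) = 0.3622 I₀ · cos²(78°) = 0.01566 I₀.
I₃ = I₂ cos²(-2° − 43°) = 0.01566 I₀ · cos²(45°) = 0.007828 I₀.
So 0.207 mW/cm² = 0.007828 I₀, giving I₀ = 0.207/0.007828 = 26.44 mW/cm².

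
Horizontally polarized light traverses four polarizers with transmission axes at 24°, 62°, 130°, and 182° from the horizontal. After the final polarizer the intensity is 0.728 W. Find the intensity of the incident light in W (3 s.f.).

I₀ ≈ 26.4 W

I₁ = I₀ cos²(24° − 0°) = I₀ cos²(24°) = 0.8346 I₀.
I₂ = I₁ cos²(62° − 24°) = 0.8346 I₀ · cos²(38°) = 0.5182 I₀.
I₃ = I₂ cos²(130° − 62°) = 0.5182 I₀ · cos²(68°) = 0.07272 I₀.
I₄ = I₃ cos²(182° − 130°) = 0.07272 I₀ · cos²(52°) = 0.02757 I₀.
So 0.728 W = 0.02757 I₀, giving I₀ = 0.728/0.02757 = 26.41 W.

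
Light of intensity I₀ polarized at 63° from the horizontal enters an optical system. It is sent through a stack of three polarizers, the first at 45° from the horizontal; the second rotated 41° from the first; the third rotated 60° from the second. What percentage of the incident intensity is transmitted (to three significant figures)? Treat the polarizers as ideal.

≈ 12.9%

By Malus's law, I₁ = I₀ cos²(45° − 63°) = I₀ cos²(18°) = 0.9045 I₀.
I₂ = I₁ cos²(41°) = 0.9045 · 0.5696 I₀ = 0.5152 I₀.
I₃ = I₂ cos²(60°) = 0.5152 · 0.25 I₀ = 0.1288 I₀.
That is 12.88% of the incident intensity.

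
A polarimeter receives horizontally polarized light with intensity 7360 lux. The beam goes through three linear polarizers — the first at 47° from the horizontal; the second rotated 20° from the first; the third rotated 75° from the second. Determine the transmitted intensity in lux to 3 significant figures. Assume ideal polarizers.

I₁ = 7360 lux · cos²(47°) = 3423 lux.
I₂ = I₁ · cos²(20°) = 3423 · 0.883 = 3023 lux.
I₃ = I₂ · cos²(75°) = 3023 · 0.06699 = 202.5 lux.

I ≈ 202 lux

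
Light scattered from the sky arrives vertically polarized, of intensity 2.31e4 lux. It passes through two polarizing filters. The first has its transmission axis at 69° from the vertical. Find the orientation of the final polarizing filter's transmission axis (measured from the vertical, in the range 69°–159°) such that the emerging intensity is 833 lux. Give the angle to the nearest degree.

I₁ = I₀ cos²(69° − 0°) = I₀ cos²(69°) = 0.1284 I₀.
Target fraction: 833 / 2.31e4 lux = 0.03606 of I₀.
Need I₂/I₀ = 0.03606, so cos²(θ − 69°) = 0.03606 / 0.1284 = 0.2808.
θ − 69° = arccos(√0.2808) = 58.0°, giving θ ≈ 69 + 58.0 = 127.0°.

θ ≈ 127°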